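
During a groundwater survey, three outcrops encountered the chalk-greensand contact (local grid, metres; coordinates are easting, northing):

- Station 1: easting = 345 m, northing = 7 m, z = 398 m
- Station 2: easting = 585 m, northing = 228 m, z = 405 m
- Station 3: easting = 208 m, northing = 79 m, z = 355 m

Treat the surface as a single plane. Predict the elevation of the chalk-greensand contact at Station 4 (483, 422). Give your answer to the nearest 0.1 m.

345.4 m

Let the plane be z = a·easting + b·northing + c.
Station 2−Station 1: 240a + 221b = 7;  Station 3−Station 1: −137a + 72b = −43.
Solving gives a = 0.21042, b = −0.19684.
Then c = 398 − a·345 − b·7 = 326.78.
At (483, 422): z = 101.6 − 83.1 + 326.78 = 345.4 m.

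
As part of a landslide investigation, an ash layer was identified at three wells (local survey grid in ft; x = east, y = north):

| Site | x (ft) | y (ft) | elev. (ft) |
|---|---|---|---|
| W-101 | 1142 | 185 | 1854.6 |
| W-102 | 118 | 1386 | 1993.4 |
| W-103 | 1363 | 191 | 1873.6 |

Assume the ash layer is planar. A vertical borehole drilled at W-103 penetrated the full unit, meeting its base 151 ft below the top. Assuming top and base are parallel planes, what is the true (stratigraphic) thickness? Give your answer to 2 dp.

Let the plane be z = a·x + b·y + c.
W-102−W-101: −1024a + 1201b = 138.8;  W-103−W-101: 221a + 6b = 19.
Solving gives a = 0.08096, b = 0.18460.
|∇z| = √(a²+b²) = 0.20157, so dip δ = arctan(0.20157) = 11.40°.
True thickness = vertical thickness × cos δ = 151 × cos 11.40° = 148.02 ft.

148.02 ft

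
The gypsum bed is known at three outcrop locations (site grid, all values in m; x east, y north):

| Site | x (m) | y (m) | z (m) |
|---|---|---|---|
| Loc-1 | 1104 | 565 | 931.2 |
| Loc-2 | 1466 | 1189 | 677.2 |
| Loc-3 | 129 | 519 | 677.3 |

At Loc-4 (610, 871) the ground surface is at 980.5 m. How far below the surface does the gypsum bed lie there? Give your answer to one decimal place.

Two edge vectors: Loc-1→Loc-2 = (362, 624, -254), Loc-1→Loc-3 = (-975, -46, -253.9).
Normal n = (Loc-1→Loc-2) × (Loc-1→Loc-3) = (-170117.6, 339561.8, 591748).
So ∂z/∂x = −n_x/n_z = 0.287483 and ∂z/∂y = −n_y/n_z = −0.573828.
Intercept c from Loc-1: 931.2 − 317.38 + 324.21 = 938.03.
At (610, 871): z_contact = 175.36 − 499.80 + 938.03 = 613.59 m.
Depth below ground = 980.5 − 613.59 = 366.9 m.

366.9 m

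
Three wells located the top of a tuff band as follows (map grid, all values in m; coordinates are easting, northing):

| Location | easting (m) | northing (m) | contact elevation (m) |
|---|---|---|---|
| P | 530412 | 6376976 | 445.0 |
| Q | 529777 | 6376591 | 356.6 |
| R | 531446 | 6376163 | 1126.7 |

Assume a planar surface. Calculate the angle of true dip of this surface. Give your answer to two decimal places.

27.59°

Let the plane be z = a·easting + b·northing + c.
Q−P: −635a − 385b = −88.4;  R−P: 1034a − 813b = 681.7.
Solving gives a = 0.36564, b = −0.37346.
Gradient magnitude |∇z| = √(a² + b²) = √(0.13369 + 0.13947) = 0.52266.
True dip = arctan(0.52266) = 27.59°, dipping toward NW (azimuth ≈ 316°).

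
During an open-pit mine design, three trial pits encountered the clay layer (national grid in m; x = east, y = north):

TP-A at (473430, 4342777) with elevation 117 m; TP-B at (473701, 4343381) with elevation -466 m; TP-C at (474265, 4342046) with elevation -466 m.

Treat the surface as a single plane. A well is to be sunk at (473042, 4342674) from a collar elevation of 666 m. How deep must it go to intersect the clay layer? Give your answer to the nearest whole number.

Let the plane be z = a·x + b·y + c.
TP-B−TP-A: 271a + 604b = −583;  TP-C−TP-A: 835a − 731b = −583.
Solving gives a = −1.10800053, b = −0.46809910.
Then c = 117 − a·473430 − b·4342777 = 2557527.70.
At (473042, 4342674): z_contact = −524130.8 − 2032801.8 + 2557527.70 = 595.1 m.
Depth below ground = 666 − 595.1 = 71 m.

71 m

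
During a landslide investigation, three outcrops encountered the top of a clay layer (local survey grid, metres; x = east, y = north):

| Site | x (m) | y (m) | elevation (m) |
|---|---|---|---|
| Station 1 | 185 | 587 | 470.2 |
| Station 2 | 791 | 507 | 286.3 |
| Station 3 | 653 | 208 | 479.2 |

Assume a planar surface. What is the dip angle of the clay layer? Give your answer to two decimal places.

30.99°

Two edge vectors: Station 1→Station 2 = (606, -80, -183.9), Station 1→Station 3 = (468, -379, 9).
Normal n = (Station 1→Station 2) × (Station 1→Station 3) = (-70418.1, -91519.2, -192234).
So ∂z/∂x = −n_x/n_z = −0.36631 and ∂z/∂y = −n_y/n_z = −0.47608.
Gradient magnitude |∇z| = √(a² + b²) = √(0.13419 + 0.22665) = 0.60070.
True dip = arctan(0.60070) = 30.99°, dipping toward NE (azimuth ≈ 038°).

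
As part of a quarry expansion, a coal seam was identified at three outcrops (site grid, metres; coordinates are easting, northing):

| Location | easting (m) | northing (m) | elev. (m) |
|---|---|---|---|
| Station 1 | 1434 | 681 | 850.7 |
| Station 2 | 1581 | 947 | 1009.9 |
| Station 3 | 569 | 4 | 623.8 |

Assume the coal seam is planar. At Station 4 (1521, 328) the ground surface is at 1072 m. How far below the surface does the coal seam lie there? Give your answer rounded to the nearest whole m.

535 m

Let the plane be z = a·easting + b·northing + c.
Station 2−Station 1: 147a + 266b = 159.2;  Station 3−Station 1: −865a − 677b = −226.9.
Solving gives a = −0.36320, b = 0.79921.
Then c = 850.7 − a·1434 − b·681 = 827.26.
At (1521, 328): z_contact = −552.4 + 262.1 + 827.26 = 537.0 m.
Depth below ground = 1072 − 537.0 = 535 m.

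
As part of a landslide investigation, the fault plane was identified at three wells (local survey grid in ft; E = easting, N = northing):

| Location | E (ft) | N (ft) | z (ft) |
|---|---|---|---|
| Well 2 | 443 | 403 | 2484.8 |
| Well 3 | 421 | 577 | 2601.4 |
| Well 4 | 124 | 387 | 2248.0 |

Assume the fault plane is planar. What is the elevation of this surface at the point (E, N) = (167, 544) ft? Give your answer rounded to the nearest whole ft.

Let the plane be z = a·E + b·N + c.
Well 3−Well 2: −22a + 174b = 116.6;  Well 4−Well 2: −319a − 16b = −236.8.
Solving gives a = 0.70424, b = 0.75916.
Then c = 2484.8 − a·443 − b·403 = 1866.88.
At (167, 544): z = 117.6 + 413.0 + 1866.88 = 2397.5 ft.

2397 ft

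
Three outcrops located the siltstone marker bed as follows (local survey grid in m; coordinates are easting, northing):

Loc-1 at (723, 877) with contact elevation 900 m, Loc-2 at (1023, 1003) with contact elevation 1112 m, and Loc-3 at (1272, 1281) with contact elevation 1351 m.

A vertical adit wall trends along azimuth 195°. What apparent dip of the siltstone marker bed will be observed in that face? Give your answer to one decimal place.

Two edge vectors: Loc-1→Loc-2 = (300, 126, 212), Loc-1→Loc-3 = (549, 404, 451).
Normal n = (Loc-1→Loc-2) × (Loc-1→Loc-3) = (-28822, -18912, 52026).
So ∂z/∂easting = −n_x/n_z = 0.55399 and ∂z/∂northing = −n_y/n_z = 0.36351.
Unit vector along 195° is (sin 195°, cos 195°) = (-0.2588, -0.9659).
Slope in that direction = a·(-0.2588) + b·(-0.9659) = −0.49451.
Apparent dip = arctan|0.49451| = 26.3° (true dip is 33.5°, so apparent ≤ true as expected).

26.3°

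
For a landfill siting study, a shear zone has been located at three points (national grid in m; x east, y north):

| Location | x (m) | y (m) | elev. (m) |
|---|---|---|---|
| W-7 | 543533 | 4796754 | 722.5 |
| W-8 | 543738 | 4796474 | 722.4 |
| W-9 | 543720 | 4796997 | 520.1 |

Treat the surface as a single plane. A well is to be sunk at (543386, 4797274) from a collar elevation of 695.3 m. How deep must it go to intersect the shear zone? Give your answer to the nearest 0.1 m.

Let the plane be z = a·x + b·y + c.
W-8−W-7: 205a − 280b = −0.1;  W-9−W-7: 187a + 243b = −202.4.
Solving gives a = −0.554894054, b = −0.405904575.
Then c = 722.5 − a·543533 − b·4796754 = 2249350.13.
At (543386, 4797274): z_contact = −301521.66 − 1947235.47 + 2249350.13 = 593.00 m.
Depth below ground = 695.3 − 593.00 = 102.3 m.

102.3 m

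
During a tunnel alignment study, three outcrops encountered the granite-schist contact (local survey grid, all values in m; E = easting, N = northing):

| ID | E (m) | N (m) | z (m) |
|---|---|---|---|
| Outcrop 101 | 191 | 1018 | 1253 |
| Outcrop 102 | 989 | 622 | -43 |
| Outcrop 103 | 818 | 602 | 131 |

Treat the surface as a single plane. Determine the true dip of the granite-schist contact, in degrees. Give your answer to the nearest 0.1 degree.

Let the plane be z = a·E + b·N + c.
Outcrop 102−Outcrop 101: 798a − 396b = −1296;  Outcrop 103−Outcrop 101: 627a − 416b = −1122.
Solving gives a = −1.13323, b = 0.98910.
Gradient magnitude |∇z| = √(a² + b²) = √(1.28421 + 0.97832) = 1.50417.
True dip = arctan(1.50417) = 56.4°, dipping toward SE (azimuth ≈ 131°).

56.4°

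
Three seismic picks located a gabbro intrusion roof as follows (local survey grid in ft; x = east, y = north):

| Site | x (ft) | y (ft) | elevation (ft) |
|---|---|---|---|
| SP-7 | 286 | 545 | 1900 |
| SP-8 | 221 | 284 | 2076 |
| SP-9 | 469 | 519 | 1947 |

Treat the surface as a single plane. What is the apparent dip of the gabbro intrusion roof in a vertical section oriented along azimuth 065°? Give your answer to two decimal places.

Two edge vectors: SP-7→SP-8 = (-65, -261, 176), SP-7→SP-9 = (183, -26, 47).
Normal n = (SP-7→SP-8) × (SP-7→SP-9) = (-7691, 35263, 49453).
So ∂z/∂x = −n_x/n_z = 0.15552 and ∂z/∂y = −n_y/n_z = −0.71306.
Unit vector along 065° is (sin 65°, cos 65°) = (0.9063, 0.4226).
Slope in that direction = a·(0.9063) + b·(0.4226) = −0.16040.
Apparent dip = arctan|0.16040| = 9.11° (true dip is 36.1°, so apparent ≤ true as expected).

9.11°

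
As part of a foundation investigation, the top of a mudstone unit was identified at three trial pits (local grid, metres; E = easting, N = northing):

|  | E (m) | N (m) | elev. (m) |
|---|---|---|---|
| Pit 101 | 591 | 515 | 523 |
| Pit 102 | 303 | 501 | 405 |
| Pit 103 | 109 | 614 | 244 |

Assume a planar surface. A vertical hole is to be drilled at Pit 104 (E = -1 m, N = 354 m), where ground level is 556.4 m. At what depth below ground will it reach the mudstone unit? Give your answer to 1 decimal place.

187.9 m

Two edge vectors: Pit 101→Pit 102 = (-288, -14, -118), Pit 101→Pit 103 = (-482, 99, -279).
Normal n = (Pit 101→Pit 102) × (Pit 101→Pit 103) = (15588, -23476, -35260).
So ∂z/∂E = −n_x/n_z = 0.44209 and ∂z/∂N = −n_y/n_z = −0.66580.
Intercept c from Pit 101: 523 − 261.27 + 342.89 = 604.61.
At (-1, 354): z_contact = −0.44 − 235.69 + 604.61 = 368.48 m.
Depth below ground = 556.4 − 368.48 = 187.9 m.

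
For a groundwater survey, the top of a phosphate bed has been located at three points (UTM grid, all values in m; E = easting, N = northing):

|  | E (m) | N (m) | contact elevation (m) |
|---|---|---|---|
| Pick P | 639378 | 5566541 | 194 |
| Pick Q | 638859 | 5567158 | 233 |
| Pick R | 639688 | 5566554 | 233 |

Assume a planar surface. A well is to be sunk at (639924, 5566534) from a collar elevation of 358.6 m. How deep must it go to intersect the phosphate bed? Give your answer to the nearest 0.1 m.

Two edge vectors: Pick P→Pick Q = (-519, 617, 39), Pick P→Pick R = (310, 13, 39).
Normal n = (Pick P→Pick Q) × (Pick P→Pick R) = (23556, 32331, -198017).
So ∂z/∂E = −n_x/n_z = 0.118959483 and ∂z/∂N = −n_y/n_z = 0.163273860.
Intercept c from Pick P: 194 − 76060.08 − 908870.64 = −984736.71.
At (639924, 5566534): z_contact = 76125.03 + 908869.49 − 984736.71 = 257.81 m.
Depth below ground = 358.6 − 257.81 = 100.8 m.

100.8 m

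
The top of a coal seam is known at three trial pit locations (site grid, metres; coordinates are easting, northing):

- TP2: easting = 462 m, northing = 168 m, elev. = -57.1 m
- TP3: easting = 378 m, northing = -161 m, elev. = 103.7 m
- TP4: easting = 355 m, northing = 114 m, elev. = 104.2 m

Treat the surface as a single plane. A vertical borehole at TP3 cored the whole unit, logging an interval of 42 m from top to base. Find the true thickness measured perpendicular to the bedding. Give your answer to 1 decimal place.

Let the plane be z = a·easting + b·northing + c.
TP3−TP2: −84a − 329b = 160.8;  TP4−TP2: −107a − 54b = 161.3.
Solving gives a = −1.44730, b = −0.11923.
|∇z| = √(a²+b²) = 1.45221, so dip δ = arctan(1.45221) = 55.45°.
True thickness = vertical thickness × cos δ = 42 × cos 55.45° = 23.8 m.

23.8 m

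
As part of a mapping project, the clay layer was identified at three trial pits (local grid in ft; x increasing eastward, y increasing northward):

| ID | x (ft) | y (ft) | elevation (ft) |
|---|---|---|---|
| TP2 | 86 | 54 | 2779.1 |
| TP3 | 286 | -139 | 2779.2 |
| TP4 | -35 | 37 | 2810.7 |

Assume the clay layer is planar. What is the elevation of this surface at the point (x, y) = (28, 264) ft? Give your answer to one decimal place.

Let the plane be z = a·x + b·y + c.
TP3−TP2: 200a − 193b = 0.1;  TP4−TP2: −121a − 17b = 31.6.
Solving gives a = −0.22790, b = −0.23669.
Then c = 2779.1 − a·86 − b·54 = 2811.48.
At (28, 264): z = −6.4 − 62.5 + 2811.48 = 2742.6 ft.

2742.6 ft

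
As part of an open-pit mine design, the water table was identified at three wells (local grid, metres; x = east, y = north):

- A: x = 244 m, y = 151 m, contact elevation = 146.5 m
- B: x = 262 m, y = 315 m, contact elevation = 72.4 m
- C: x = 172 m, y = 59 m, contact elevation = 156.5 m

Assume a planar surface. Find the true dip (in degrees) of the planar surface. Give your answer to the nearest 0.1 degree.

Let the plane be z = a·x + b·y + c.
B−A: 18a + 164b = −74.1;  C−A: −72a − 92b = 10.
Solving gives a = 0.50997, b = −0.50780.
Gradient magnitude |∇z| = √(a² + b²) = √(0.26007 + 0.25786) = 0.71967.
True dip = arctan(0.71967) = 35.7°, dipping toward NW (azimuth ≈ 315°).

35.7°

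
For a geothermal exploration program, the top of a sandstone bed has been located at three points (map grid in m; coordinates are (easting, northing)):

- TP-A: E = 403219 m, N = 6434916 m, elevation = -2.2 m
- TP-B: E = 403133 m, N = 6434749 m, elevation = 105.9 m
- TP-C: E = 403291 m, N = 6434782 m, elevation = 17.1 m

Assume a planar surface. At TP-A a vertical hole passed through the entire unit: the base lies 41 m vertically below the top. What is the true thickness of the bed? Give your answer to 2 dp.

Let the plane be z = a·E + b·N + c.
TP-B−TP-A: −86a − 167b = 108.1;  TP-C−TP-A: 72a − 134b = 19.3.
Solving gives a = −0.47827, b = −0.40101.
|∇z| = √(a²+b²) = 0.62414, so dip δ = arctan(0.62414) = 31.97°.
True thickness = vertical thickness × cos δ = 41 × cos 31.97° = 34.78 m.

34.78 m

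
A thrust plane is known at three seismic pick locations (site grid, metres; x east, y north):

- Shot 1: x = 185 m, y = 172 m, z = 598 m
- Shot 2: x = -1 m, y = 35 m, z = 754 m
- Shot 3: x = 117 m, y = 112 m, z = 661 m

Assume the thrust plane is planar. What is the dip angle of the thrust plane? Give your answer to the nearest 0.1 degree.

35.8°

Two edge vectors: Shot 1→Shot 2 = (-186, -137, 156), Shot 1→Shot 3 = (-68, -60, 63).
Normal n = (Shot 1→Shot 2) × (Shot 1→Shot 3) = (729, 1110, 1844).
So ∂z/∂x = −n_x/n_z = −0.39534 and ∂z/∂y = −n_y/n_z = −0.60195.
Gradient magnitude |∇z| = √(a² + b²) = √(0.15629 + 0.36235) = 0.72016.
True dip = arctan(0.72016) = 35.8°, dipping toward NNE (azimuth ≈ 033°).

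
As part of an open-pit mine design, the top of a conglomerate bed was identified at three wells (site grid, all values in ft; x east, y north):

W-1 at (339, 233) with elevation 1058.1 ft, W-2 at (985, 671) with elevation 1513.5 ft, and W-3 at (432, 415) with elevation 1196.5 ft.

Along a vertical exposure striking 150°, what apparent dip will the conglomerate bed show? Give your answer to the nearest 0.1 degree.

Two edge vectors: W-1→W-2 = (646, 438, 455.4), W-1→W-3 = (93, 182, 138.4).
Normal n = (W-1→W-2) × (W-1→W-3) = (-22263.6, -47054.2, 76838).
So ∂z/∂x = −n_x/n_z = 0.28975 and ∂z/∂y = −n_y/n_z = 0.61238.
Unit vector along 150° is (sin 150°, cos 150°) = (0.5000, -0.8660).
Slope in that direction = a·(0.5000) + b·(-0.8660) = −0.38546.
Apparent dip = arctan|0.38546| = 21.1° (true dip is 34.1°, so apparent ≤ true as expected).

21.1°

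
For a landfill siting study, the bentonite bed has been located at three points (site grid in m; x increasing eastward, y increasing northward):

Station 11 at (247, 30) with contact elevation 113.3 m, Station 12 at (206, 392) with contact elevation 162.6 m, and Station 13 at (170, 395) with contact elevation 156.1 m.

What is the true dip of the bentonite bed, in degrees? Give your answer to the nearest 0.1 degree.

Two edge vectors: Station 11→Station 12 = (-41, 362, 49.3), Station 11→Station 13 = (-77, 365, 42.8).
Normal n = (Station 11→Station 12) × (Station 11→Station 13) = (-2500.9, -2041.3, 12909).
So ∂z/∂x = −n_x/n_z = 0.19373 and ∂z/∂y = −n_y/n_z = 0.15813.
Gradient magnitude |∇z| = √(a² + b²) = √(0.03753 + 0.02501) = 0.25008.
True dip = arctan(0.25008) = 14.0°, dipping toward SW (azimuth ≈ 231°).

14.0°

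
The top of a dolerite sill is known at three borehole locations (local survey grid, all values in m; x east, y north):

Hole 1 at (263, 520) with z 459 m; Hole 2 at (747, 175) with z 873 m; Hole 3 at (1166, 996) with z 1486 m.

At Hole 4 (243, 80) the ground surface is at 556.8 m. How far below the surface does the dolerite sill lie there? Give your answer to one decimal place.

Let the plane be z = a·x + b·y + c.
Hole 2−Hole 1: 484a − 345b = 414;  Hole 3−Hole 1: 903a + 476b = 1027.
Solving gives a = 1.017456, b = 0.227388.
Then c = 459 − a·263 − b·520 = 73.17.
At (243, 80): z_contact = 247.24 + 18.19 + 73.17 = 338.60 m.
Depth below ground = 556.8 − 338.60 = 218.2 m.

218.2 m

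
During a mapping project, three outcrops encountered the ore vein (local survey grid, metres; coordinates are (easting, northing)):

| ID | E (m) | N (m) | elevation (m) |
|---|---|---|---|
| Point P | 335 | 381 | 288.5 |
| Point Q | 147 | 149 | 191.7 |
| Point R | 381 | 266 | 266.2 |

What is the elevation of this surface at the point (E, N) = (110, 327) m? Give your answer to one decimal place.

Two edge vectors: Point P→Point Q = (-188, -232, -96.8), Point P→Point R = (46, -115, -22.3).
Normal n = (Point P→Point Q) × (Point P→Point R) = (-5958.4, -8645.2, 32292).
So ∂z/∂E = −n_x/n_z = 0.18452 and ∂z/∂N = −n_y/n_z = 0.26772.
Intercept c from Point P: 288.5 − 61.81 − 102.00 = 124.69.
At (110, 327): z = 20.3 + 87.5 + 124.69 = 232.5 m.

232.5 m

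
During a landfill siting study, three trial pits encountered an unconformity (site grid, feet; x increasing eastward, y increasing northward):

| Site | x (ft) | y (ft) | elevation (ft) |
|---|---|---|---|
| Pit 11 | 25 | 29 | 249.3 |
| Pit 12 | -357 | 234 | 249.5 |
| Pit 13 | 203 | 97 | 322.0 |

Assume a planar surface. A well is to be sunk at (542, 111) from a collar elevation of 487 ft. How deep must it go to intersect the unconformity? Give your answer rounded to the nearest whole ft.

Two edge vectors: Pit 11→Pit 12 = (-382, 205, 0.2), Pit 11→Pit 13 = (178, 68, 72.7).
Normal n = (Pit 11→Pit 12) × (Pit 11→Pit 13) = (14889.9, 27807, -62466).
So ∂z/∂x = −n_x/n_z = 0.23837 and ∂z/∂y = −n_y/n_z = 0.44515.
Intercept c from Pit 11: 249.3 − 5.96 − 12.91 = 230.43.
At (542, 111): z_contact = 129.2 + 49.4 + 230.43 = 409.0 ft.
Depth below ground = 487 − 409.0 = 78 ft.

78 ft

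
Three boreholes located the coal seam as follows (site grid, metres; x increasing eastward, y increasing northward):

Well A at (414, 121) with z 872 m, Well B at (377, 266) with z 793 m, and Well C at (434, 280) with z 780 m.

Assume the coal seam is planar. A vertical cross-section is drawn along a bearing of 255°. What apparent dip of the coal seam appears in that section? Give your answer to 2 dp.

Two edge vectors: Well A→Well B = (-37, 145, -79), Well A→Well C = (20, 159, -92).
Normal n = (Well A→Well B) × (Well A→Well C) = (-779, -4984, -8783).
So ∂z/∂x = −n_x/n_z = −0.08869 and ∂z/∂y = −n_y/n_z = −0.56746.
Unit vector along 255° is (sin 255°, cos 255°) = (-0.9659, -0.2588).
Slope in that direction = a·(-0.9659) + b·(-0.2588) = 0.23254.
Apparent dip = arctan|0.23254| = 13.09° (true dip is 29.9°, so apparent ≤ true as expected).

13.09°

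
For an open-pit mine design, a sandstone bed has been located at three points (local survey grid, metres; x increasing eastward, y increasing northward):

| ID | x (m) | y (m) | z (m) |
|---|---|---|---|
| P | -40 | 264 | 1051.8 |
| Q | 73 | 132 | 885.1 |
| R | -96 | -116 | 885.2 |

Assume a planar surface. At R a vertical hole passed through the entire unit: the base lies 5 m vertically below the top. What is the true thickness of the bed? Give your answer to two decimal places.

3.55 m

Two edge vectors: P→Q = (113, -132, -166.7), P→R = (-56, -380, -166.6).
Normal n = (P→Q) × (P→R) = (-41354.8, 28161, -50332).
So ∂z/∂x = −n_x/n_z = −0.82164 and ∂z/∂y = −n_y/n_z = 0.55950.
|∇z| = √(a²+b²) = 0.99405, so dip δ = arctan(0.99405) = 44.83°.
True thickness = vertical thickness × cos δ = 5 × cos 44.83° = 3.55 m.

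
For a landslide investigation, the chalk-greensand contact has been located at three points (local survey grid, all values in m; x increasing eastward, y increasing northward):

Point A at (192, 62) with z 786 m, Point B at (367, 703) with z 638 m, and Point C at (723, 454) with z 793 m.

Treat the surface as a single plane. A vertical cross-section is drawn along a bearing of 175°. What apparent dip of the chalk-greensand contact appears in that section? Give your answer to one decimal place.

Two edge vectors: Point A→Point B = (175, 641, -148), Point A→Point C = (531, 392, 7).
Normal n = (Point A→Point B) × (Point A→Point C) = (62503, -79813, -271771).
So ∂z/∂x = −n_x/n_z = 0.22998 and ∂z/∂y = −n_y/n_z = −0.29368.
Unit vector along 175° is (sin 175°, cos 175°) = (0.0872, -0.9962).
Slope in that direction = a·(0.0872) + b·(-0.9962) = 0.31260.
Apparent dip = arctan|0.31260| = 17.4° (true dip is 20.5°, so apparent ≤ true as expected).

17.4°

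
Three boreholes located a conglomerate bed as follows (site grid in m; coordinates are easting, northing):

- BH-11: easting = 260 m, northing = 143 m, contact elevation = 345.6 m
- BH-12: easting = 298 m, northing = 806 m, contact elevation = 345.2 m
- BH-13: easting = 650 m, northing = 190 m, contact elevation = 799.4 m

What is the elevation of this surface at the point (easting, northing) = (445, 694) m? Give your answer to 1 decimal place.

Let the plane be z = a·easting + b·northing + c.
BH-12−BH-11: 38a + 663b = −0.4;  BH-13−BH-11: 390a + 47b = 453.8.
Solving gives a = 1.17176, b = −0.06776.
Then c = 345.6 − a·260 − b·143 = 50.63.
At (445, 694): z = 521.4 − 47.0 + 50.63 = 525.0 m.

525.0 m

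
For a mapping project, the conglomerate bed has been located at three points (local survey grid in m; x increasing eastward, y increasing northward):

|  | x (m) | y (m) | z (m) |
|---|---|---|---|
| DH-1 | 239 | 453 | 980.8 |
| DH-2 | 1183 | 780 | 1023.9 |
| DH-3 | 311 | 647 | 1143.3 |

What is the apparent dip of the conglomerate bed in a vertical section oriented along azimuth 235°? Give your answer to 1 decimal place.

Two edge vectors: DH-1→DH-2 = (944, 327, 43.1), DH-1→DH-3 = (72, 194, 162.5).
Normal n = (DH-1→DH-2) × (DH-1→DH-3) = (44776.1, -150296.8, 159592).
So ∂z/∂x = −n_x/n_z = −0.28057 and ∂z/∂y = −n_y/n_z = 0.94176.
Unit vector along 235° is (sin 235°, cos 235°) = (-0.8192, -0.5736).
Slope in that direction = a·(-0.8192) + b·(-0.5736) = −0.31034.
Apparent dip = arctan|0.31034| = 17.2° (true dip is 44.5°, so apparent ≤ true as expected).

17.2°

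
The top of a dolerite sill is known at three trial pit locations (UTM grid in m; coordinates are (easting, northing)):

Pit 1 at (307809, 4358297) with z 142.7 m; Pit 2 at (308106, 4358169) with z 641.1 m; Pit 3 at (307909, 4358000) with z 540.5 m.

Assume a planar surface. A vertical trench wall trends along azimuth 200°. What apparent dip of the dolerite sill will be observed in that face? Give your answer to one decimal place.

Let the plane be z = a·E + b·N + c.
Pit 2−Pit 1: 297a − 128b = 498.4;  Pit 3−Pit 1: 100a − 297b = 397.8.
Solving gives a = 1.28773, b = −0.90581.
Unit vector along 200° is (sin 200°, cos 200°) = (-0.3420, -0.9397).
Slope in that direction = a·(-0.3420) + b·(-0.9397) = 0.41076.
Apparent dip = arctan|0.41076| = 22.3° (true dip is 57.6°, so apparent ≤ true as expected).

22.3°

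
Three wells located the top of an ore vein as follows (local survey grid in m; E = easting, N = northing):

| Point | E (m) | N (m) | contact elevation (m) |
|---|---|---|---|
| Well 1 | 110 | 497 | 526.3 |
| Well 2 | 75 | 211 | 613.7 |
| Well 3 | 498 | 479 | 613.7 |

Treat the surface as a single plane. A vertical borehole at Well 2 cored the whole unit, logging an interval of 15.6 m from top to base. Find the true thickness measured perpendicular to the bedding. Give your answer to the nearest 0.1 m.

14.5 m

Let the plane be z = a·E + b·N + c.
Well 2−Well 1: −35a − 286b = 87.4;  Well 3−Well 1: 388a − 18b = 87.4.
Solving gives a = 0.20989, b = −0.33128.
|∇z| = √(a²+b²) = 0.39217, so dip δ = arctan(0.39217) = 21.41°.
True thickness = vertical thickness × cos δ = 15.6 × cos 21.41° = 14.5 m.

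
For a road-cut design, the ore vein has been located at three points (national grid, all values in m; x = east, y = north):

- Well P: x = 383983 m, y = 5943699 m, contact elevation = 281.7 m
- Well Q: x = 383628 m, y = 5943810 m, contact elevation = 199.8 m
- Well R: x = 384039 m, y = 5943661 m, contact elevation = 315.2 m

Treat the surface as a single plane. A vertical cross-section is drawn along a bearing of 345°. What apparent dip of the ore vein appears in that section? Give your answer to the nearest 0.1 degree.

43.5°

Two edge vectors: Well P→Well Q = (-355, 111, -81.9), Well P→Well R = (56, -38, 33.5).
Normal n = (Well P→Well Q) × (Well P→Well R) = (606.3, 7306.1, 7274).
So ∂z/∂x = −n_x/n_z = −0.08335 and ∂z/∂y = −n_y/n_z = −1.00441.
Unit vector along 345° is (sin 345°, cos 345°) = (-0.2588, 0.9659).
Slope in that direction = a·(-0.2588) + b·(0.9659) = −0.94862.
Apparent dip = arctan|0.94862| = 43.5° (true dip is 45.2°, so apparent ≤ true as expected).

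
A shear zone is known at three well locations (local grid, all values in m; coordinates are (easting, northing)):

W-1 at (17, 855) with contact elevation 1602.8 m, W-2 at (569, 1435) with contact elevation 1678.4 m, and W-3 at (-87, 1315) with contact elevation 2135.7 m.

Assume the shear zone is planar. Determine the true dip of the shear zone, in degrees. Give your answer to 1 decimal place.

52.4°

Two edge vectors: W-1→W-2 = (552, 580, 75.6), W-1→W-3 = (-104, 460, 532.9).
Normal n = (W-1→W-2) × (W-1→W-3) = (274306, -302023.2, 314240).
So ∂z/∂E = −n_x/n_z = −0.87292 and ∂z/∂N = −n_y/n_z = 0.96112.
Gradient magnitude |∇z| = √(a² + b²) = √(0.76199 + 0.92376) = 1.29836.
True dip = arctan(1.29836) = 52.4°, dipping toward SE (azimuth ≈ 138°).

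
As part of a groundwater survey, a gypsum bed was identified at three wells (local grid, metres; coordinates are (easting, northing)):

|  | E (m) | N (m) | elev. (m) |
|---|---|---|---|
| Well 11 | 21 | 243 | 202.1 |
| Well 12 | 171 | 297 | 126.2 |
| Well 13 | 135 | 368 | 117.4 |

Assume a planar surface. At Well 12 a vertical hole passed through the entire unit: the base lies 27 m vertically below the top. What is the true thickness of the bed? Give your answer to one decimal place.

Two edge vectors: Well 11→Well 12 = (150, 54, -75.9), Well 11→Well 13 = (114, 125, -84.7).
Normal n = (Well 11→Well 12) × (Well 11→Well 13) = (4913.7, 4052.4, 12594).
So ∂z/∂E = −n_x/n_z = −0.39016 and ∂z/∂N = −n_y/n_z = −0.32177.
|∇z| = √(a²+b²) = 0.50573, so dip δ = arctan(0.50573) = 26.83°.
True thickness = vertical thickness × cos δ = 27 × cos 26.83° = 24.1 m.

24.1 m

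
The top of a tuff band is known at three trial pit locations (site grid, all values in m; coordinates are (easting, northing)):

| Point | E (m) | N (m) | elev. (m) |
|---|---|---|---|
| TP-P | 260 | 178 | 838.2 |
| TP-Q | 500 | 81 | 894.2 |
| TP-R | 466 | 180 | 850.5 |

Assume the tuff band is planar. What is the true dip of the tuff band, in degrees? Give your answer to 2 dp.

Let the plane be z = a·E + b·N + c.
TP-Q−TP-P: 240a − 97b = 56;  TP-R−TP-P: 206a + 2b = 12.3.
Solving gives a = 0.06378, b = −0.41951.
Gradient magnitude |∇z| = √(a² + b²) = √(0.00407 + 0.17599) = 0.42433.
True dip = arctan(0.42433) = 22.99°, dipping toward N (azimuth ≈ 351°).

22.99°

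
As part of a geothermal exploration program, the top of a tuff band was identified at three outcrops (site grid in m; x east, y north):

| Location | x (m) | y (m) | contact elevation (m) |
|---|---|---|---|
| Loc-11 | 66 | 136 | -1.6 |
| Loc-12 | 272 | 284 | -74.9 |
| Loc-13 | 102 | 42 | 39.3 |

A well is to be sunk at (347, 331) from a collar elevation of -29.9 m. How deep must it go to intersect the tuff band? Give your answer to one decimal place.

68.6 m

Two edge vectors: Loc-11→Loc-12 = (206, 148, -73.3), Loc-11→Loc-13 = (36, -94, 40.9).
Normal n = (Loc-11→Loc-12) × (Loc-11→Loc-13) = (-837, -11064.2, -24692).
So ∂z/∂x = −n_x/n_z = −0.03390 and ∂z/∂y = −n_y/n_z = −0.44809.
Intercept c from Loc-11: -1.6 + 2.24 + 60.94 = 61.58.
At (347, 331): z_contact = −11.76 − 148.32 + 61.58 = -98.50 m.
Depth below ground = -29.9 − (-98.50) = 68.6 m.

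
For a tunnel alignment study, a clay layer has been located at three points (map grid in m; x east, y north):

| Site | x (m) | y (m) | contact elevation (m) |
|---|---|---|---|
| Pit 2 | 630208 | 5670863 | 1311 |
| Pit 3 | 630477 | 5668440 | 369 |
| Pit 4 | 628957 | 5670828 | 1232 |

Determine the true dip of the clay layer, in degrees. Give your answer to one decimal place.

Two edge vectors: Pit 2→Pit 3 = (269, -2423, -942), Pit 2→Pit 4 = (-1251, -35, -79).
Normal n = (Pit 2→Pit 3) × (Pit 2→Pit 4) = (158447, 1199693, -3040588).
So ∂z/∂x = −n_x/n_z = 0.05211 and ∂z/∂y = −n_y/n_z = 0.39456.
Gradient magnitude |∇z| = √(a² + b²) = √(0.00272 + 0.15568) = 0.39799.
True dip = arctan(0.39799) = 21.7°, dipping toward S (azimuth ≈ 188°).

21.7°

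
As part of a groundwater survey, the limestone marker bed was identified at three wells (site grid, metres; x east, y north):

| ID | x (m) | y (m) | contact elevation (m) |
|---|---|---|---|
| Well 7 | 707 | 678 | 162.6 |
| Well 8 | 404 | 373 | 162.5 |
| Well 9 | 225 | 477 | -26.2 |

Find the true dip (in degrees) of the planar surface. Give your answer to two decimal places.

Let the plane be z = a·x + b·y + c.
Well 8−Well 7: −303a − 305b = −0.1;  Well 9−Well 7: −482a − 201b = −188.8.
Solving gives a = 0.66852, b = −0.66380.
Gradient magnitude |∇z| = √(a² + b²) = √(0.44691 + 0.44064) = 0.94210.
True dip = arctan(0.94210) = 43.29°, dipping toward NW (azimuth ≈ 315°).

43.29°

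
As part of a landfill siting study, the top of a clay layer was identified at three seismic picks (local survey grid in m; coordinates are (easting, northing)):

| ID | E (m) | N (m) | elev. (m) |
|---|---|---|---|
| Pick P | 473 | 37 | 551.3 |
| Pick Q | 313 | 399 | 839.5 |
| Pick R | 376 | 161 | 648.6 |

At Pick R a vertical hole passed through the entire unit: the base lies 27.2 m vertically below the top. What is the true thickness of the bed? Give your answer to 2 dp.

21.12 m

Two edge vectors: Pick P→Pick Q = (-160, 362, 288.2), Pick P→Pick R = (-97, 124, 97.3).
Normal n = (Pick P→Pick Q) × (Pick P→Pick R) = (-514.2, -12387.4, 15274).
So ∂z/∂E = −n_x/n_z = 0.03367 and ∂z/∂N = −n_y/n_z = 0.81101.
|∇z| = √(a²+b²) = 0.81171, so dip δ = arctan(0.81171) = 39.07°.
True thickness = vertical thickness × cos δ = 27.2 × cos 39.07° = 21.12 m.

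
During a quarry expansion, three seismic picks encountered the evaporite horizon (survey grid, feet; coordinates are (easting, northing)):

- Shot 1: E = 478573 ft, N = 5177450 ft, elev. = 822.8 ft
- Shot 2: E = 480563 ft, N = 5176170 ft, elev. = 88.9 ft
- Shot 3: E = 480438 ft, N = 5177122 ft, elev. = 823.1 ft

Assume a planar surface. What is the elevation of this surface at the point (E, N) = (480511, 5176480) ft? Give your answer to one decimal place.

Two edge vectors: Shot 1→Shot 2 = (1990, -1280, -733.9), Shot 1→Shot 3 = (1865, -328, 0.3).
Normal n = (Shot 1→Shot 2) × (Shot 1→Shot 3) = (-241103.2, -1369320.5, 1734480).
So ∂z/∂E = −n_x/n_z = 0.139006042 and ∂z/∂N = −n_y/n_z = 0.789470331.
Intercept c from Shot 1: 822.8 − 66524.54 − 4087443.17 = −4153144.90.
At (480511, 5176480): z = 66793.9 + 4086677.4 − 4153144.90 = 326.4 ft.

326.4 ft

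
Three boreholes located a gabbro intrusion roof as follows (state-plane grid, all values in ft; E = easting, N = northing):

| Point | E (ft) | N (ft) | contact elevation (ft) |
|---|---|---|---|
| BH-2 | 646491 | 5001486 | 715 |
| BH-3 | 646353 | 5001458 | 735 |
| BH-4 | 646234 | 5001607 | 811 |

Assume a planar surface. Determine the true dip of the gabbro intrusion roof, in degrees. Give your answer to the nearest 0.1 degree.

Let the plane be z = a·E + b·N + c.
BH-3−BH-2: −138a − 28b = 20;  BH-4−BH-2: −257a + 121b = 96.
Solving gives a = −0.21378, b = 0.33933.
Gradient magnitude |∇z| = √(a² + b²) = √(0.04570 + 0.11515) = 0.40106.
True dip = arctan(0.40106) = 21.9°, dipping toward SSE (azimuth ≈ 148°).

21.9°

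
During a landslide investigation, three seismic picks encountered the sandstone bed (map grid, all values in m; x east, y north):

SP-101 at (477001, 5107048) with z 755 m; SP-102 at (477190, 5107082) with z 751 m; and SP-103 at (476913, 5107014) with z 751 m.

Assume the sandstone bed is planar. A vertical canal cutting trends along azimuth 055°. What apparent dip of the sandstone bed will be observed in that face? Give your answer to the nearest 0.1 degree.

6.9°

Two edge vectors: SP-101→SP-102 = (189, 34, -4), SP-101→SP-103 = (-88, -34, -4).
Normal n = (SP-101→SP-102) × (SP-101→SP-103) = (-272, 1108, -3434).
So ∂z/∂x = −n_x/n_z = −0.07921 and ∂z/∂y = −n_y/n_z = 0.32266.
Unit vector along 055° is (sin 55°, cos 55°) = (0.8192, 0.5736).
Slope in that direction = a·(0.8192) + b·(0.5736) = 0.12018.
Apparent dip = arctan|0.12018| = 6.9° (true dip is 18.4°, so apparent ≤ true as expected).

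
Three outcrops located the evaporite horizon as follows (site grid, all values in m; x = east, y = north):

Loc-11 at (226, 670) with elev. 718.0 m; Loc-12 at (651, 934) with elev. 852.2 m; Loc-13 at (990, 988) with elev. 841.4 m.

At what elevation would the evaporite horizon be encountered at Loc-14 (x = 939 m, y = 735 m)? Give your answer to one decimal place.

Two edge vectors: Loc-11→Loc-12 = (425, 264, 134.2), Loc-11→Loc-13 = (764, 318, 123.4).
Normal n = (Loc-11→Loc-12) × (Loc-11→Loc-13) = (-10098, 50083.8, -66546).
So ∂z/∂x = −n_x/n_z = −0.15174 and ∂z/∂y = −n_y/n_z = 0.75262.
Intercept c from Loc-11: 718 + 34.29 − 504.25 = 248.04.
At (939, 735): z = −142.5 + 553.2 + 248.04 = 658.7 m.

658.7 m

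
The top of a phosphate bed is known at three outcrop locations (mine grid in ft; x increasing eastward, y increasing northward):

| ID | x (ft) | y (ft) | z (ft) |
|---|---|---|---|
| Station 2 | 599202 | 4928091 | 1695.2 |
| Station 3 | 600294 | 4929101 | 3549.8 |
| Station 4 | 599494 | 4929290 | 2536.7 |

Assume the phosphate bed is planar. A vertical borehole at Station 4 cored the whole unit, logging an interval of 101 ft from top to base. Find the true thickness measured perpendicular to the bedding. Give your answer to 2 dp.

Two edge vectors: Station 2→Station 3 = (1092, 1010, 1854.6), Station 2→Station 4 = (292, 1199, 841.5).
Normal n = (Station 2→Station 3) × (Station 2→Station 4) = (-1373750.4, -377374.8, 1014388).
So ∂z/∂x = −n_x/n_z = 1.35427 and ∂z/∂y = −n_y/n_z = 0.37202.
|∇z| = √(a²+b²) = 1.40443, so dip δ = arctan(1.40443) = 54.55°.
True thickness = vertical thickness × cos δ = 101 × cos 54.55° = 58.58 ft.

58.58 ft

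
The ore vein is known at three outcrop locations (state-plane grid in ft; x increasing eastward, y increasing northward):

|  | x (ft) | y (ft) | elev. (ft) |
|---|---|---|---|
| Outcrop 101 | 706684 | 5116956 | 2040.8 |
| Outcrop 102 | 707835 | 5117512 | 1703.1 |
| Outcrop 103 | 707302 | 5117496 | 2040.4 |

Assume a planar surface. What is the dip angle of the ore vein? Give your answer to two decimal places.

44.87°

Let the plane be z = a·x + b·y + c.
Outcrop 102−Outcrop 101: 1151a + 556b = −337.7;  Outcrop 103−Outcrop 101: 618a + 540b = −0.4.
Solving gives a = −0.65532, b = 0.74924.
Gradient magnitude |∇z| = √(a² + b²) = √(0.42945 + 0.56136) = 0.99540.
True dip = arctan(0.99540) = 44.87°, dipping toward SE (azimuth ≈ 139°).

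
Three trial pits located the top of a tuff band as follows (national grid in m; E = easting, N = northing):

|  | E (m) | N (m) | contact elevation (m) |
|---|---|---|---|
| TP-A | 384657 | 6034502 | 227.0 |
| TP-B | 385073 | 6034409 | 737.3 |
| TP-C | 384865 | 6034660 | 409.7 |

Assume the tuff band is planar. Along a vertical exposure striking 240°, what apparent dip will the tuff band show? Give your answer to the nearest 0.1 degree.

39.2°

Two edge vectors: TP-A→TP-B = (416, -93, 510.3), TP-A→TP-C = (208, 158, 182.7).
Normal n = (TP-A→TP-B) × (TP-A→TP-C) = (-97618.5, 30139.2, 85072).
So ∂z/∂E = −n_x/n_z = 1.14748 and ∂z/∂N = −n_y/n_z = −0.35428.
Unit vector along 240° is (sin 240°, cos 240°) = (-0.8660, -0.5000).
Slope in that direction = a·(-0.8660) + b·(-0.5000) = −0.81661.
Apparent dip = arctan|0.81661| = 39.2° (true dip is 50.2°, so apparent ≤ true as expected).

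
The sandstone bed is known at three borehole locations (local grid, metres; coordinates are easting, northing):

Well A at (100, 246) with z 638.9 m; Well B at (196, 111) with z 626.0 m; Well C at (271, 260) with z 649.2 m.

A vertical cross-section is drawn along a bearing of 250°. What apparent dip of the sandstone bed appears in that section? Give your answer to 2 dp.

Two edge vectors: Well A→Well B = (96, -135, -12.9), Well A→Well C = (171, 14, 10.3).
Normal n = (Well A→Well B) × (Well A→Well C) = (-1209.9, -3194.7, 24429).
So ∂z/∂easting = −n_x/n_z = 0.04953 and ∂z/∂northing = −n_y/n_z = 0.13077.
Unit vector along 250° is (sin 250°, cos 250°) = (-0.9397, -0.3420).
Slope in that direction = a·(-0.9397) + b·(-0.3420) = −0.09127.
Apparent dip = arctan|0.09127| = 5.21° (true dip is 8.0°, so apparent ≤ true as expected).

5.21°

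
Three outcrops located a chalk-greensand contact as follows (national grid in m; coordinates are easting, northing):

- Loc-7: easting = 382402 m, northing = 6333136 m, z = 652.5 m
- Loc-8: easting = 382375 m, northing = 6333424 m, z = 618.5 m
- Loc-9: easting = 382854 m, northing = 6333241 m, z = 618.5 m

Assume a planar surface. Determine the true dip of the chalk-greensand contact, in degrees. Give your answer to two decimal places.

7.47°

Two edge vectors: Loc-7→Loc-8 = (-27, 288, -34), Loc-7→Loc-9 = (452, 105, -34).
Normal n = (Loc-7→Loc-8) × (Loc-7→Loc-9) = (-6222, -16286, -133011).
So ∂z/∂easting = −n_x/n_z = −0.04678 and ∂z/∂northing = −n_y/n_z = −0.12244.
Gradient magnitude |∇z| = √(a² + b²) = √(0.00219 + 0.01499) = 0.13107.
True dip = arctan(0.13107) = 7.47°, dipping toward NNE (azimuth ≈ 021°).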